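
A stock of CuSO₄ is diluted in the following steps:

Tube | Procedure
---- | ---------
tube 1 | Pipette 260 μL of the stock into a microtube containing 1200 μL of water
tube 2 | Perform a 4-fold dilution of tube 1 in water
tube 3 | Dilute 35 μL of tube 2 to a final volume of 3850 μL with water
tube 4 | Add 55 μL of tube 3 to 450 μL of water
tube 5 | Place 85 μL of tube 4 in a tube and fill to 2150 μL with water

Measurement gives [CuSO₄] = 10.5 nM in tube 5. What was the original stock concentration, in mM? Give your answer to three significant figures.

Step 1: 260 μL + 1200 μL = 1460 μL total → factor 1460/260 = 5.6154
Step 2: 4-fold → factor 4
Step 3: 35 μL brought to 3850 μL → factor 3850/35 = 110
Step 4: 55 μL + 450 μL = 505 μL total → factor 505/55 = 9.1818
Step 5: 85 μL brought to 2150 μL → factor 2150/85 = 25.294
Overall dilution factor = 5.6154 × 4 × 110 × 9.1818 × 25.294 = 5.7383 × 10^5
Stock = 10.5 nM × 5.7383 × 10^5 = 6.025 × 10^6 nM = 6.03 mM

6.03 mM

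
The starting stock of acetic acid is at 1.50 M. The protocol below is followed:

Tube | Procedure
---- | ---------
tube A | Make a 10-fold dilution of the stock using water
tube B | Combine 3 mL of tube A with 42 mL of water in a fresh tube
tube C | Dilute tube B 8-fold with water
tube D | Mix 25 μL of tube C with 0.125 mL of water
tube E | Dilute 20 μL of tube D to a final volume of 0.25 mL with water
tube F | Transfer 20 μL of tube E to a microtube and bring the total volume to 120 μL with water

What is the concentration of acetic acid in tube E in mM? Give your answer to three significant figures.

Step 1: 10-fold → factor 10
Step 2: 3 mL + 42 mL = 45 mL total → factor 45/3 = 15
Step 3: 8-fold → factor 8
Step 4: 25 μL + 0.125 mL = 150 μL total → factor 150/25 = 6
Step 5: 20 μL brought to 0.25 mL → factor 250/20 = 12.5
Dilution factor through tube E = 10 × 15 × 8 × 6 × 12.5 = 90000
[tube E] = 1.50 M / 90000 = 1.667 × 10^-5 M = 0.0167 mM

0.0167 mM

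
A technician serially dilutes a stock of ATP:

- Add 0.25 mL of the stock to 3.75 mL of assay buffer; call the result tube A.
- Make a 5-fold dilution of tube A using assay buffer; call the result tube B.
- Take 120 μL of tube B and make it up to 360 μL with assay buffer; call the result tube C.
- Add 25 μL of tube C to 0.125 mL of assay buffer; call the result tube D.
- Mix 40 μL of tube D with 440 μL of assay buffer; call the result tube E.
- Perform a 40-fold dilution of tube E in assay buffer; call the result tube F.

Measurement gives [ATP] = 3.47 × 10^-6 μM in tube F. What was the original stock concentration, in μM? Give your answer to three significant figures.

2.40 μM

Step 1: 0.25 mL + 3.75 mL = 4 mL total → factor 4/0.25 = 16
Step 2: 5-fold → factor 5
Step 3: 120 μL brought to 360 μL → factor 360/120 = 3
Step 4: 25 μL + 0.125 mL = 150 μL total → factor 150/25 = 6
Step 5: 40 μL + 440 μL = 480 μL total → factor 480/40 = 12
Step 6: 40-fold → factor 40
Overall dilution factor = 16 × 5 × 3 × 6 × 12 × 40 = 6.912 × 10^5
Stock = 3.47 × 10^-6 μM × 6.912 × 10^5 = 2.40 μM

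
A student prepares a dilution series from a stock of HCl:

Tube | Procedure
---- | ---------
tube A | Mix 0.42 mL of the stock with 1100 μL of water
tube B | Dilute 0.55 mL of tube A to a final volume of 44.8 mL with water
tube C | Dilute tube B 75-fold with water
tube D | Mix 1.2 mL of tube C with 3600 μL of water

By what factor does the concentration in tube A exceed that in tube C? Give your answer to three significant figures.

Step 1: 0.42 mL + 1100 μL = 1.52 mL total → factor 1.52/0.42 = 3.619
Step 2: 0.55 mL brought to 44.8 mL → factor 44.8/0.55 = 81.455
Step 3: 75-fold → factor 75
Dilution factor to tube A = 3.619; to tube C = 22109
[tube A]/[tube C] = (factor to tube C)/(factor to tube A) = 22109/3.619 = 6.11 × 10^3

6.11 × 10^3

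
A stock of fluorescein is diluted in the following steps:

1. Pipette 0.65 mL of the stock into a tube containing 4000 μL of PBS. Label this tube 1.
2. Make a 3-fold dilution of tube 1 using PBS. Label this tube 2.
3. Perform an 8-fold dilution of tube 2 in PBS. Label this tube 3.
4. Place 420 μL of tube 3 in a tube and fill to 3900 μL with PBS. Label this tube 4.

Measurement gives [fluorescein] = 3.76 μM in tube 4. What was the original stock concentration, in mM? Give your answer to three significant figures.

5.99 mM

Step 1: 0.65 mL + 4000 μL = 4.65 mL total → factor 4.65/0.65 = 7.1538
Step 2: 3-fold → factor 3
Step 3: 8-fold → factor 8
Step 4: 420 μL brought to 3900 μL → factor 3900/420 = 9.2857
Overall dilution factor = 7.1538 × 3 × 8 × 9.2857 = 1594.3
Stock = 3.76 μM × 1594.3 = 5995 μM = 5.99 mM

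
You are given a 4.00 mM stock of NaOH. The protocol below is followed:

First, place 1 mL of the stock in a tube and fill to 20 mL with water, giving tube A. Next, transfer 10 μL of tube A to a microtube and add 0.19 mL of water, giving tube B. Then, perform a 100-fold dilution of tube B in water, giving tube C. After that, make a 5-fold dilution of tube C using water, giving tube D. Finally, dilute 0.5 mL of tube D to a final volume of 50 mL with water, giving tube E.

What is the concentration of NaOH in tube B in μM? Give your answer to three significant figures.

Step 1: 1 mL brought to 20 mL → factor 20/1 = 20
Step 2: 10 μL + 0.19 mL = 200 μL total → factor 200/10 = 20
Dilution factor through tube B = 20 × 20 = 400
[tube B] = 4.00 mM / 400 = 0.01000 mM = 10.0 μM

10.0 μM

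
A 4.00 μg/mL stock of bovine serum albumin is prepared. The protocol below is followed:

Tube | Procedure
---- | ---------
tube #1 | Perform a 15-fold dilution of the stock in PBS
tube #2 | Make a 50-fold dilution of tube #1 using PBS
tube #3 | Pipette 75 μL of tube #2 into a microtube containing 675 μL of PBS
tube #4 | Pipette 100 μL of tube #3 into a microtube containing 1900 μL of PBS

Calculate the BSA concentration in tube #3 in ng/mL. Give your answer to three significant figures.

0.533 ng/mL

Step 1: 15-fold → factor 15
Step 2: 50-fold → factor 50
Step 3: 75 μL + 675 μL = 750 μL total → factor 750/75 = 10
Dilution factor through tube #3 = 15 × 50 × 10 = 7500
[tube #3] = 4.00 μg/mL / 7500 = 0.0005333 μg/mL = 0.533 ng/mL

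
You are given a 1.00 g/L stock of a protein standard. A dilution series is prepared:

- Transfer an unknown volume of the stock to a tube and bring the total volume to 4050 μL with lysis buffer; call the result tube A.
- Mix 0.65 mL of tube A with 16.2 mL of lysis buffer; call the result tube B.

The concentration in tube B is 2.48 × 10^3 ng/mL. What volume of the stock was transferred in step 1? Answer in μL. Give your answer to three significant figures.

Step 1: v brought to 4050 μL → factor = 4050 μL/v
Step 2: 0.65 mL + 16.2 mL = 16.85 mL total → factor 16.85/0.65 = 25.923
Product of known-step factors = 25.923
Overall factor = 1.00 g/L / (2.48 × 10^3 ng/mL) = 403.23
Step-1 factor = 403.23 / 25.923 = 15.555
v = 4050 μL / 15.555 = 260 μL

260 μL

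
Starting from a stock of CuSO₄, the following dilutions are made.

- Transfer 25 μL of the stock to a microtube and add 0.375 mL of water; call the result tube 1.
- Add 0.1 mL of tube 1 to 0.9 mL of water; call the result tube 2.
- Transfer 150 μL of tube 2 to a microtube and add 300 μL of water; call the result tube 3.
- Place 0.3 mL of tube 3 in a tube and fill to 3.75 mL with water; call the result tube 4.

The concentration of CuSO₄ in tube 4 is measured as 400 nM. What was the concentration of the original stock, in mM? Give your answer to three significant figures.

2.40 mM

Step 1: 25 μL + 0.375 mL = 400 μL total → factor 400/25 = 16
Step 2: 0.1 mL + 0.9 mL = 1 mL total → factor 1/0.1 = 10
Step 3: 150 μL + 300 μL = 450 μL total → factor 450/150 = 3
Step 4: 0.3 mL brought to 3.75 mL → factor 3.75/0.3 = 12.5
Overall dilution factor = 16 × 10 × 3 × 12.5 = 6000
Stock = 400 nM × 6000 = 2.400 × 10^6 nM = 2.40 mM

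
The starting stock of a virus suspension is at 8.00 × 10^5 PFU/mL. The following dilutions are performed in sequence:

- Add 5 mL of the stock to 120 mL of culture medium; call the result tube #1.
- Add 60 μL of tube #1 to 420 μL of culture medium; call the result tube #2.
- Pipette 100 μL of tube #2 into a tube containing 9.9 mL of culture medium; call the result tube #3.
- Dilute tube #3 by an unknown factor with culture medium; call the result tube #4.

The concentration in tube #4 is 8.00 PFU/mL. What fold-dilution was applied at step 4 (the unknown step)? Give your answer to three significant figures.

Step 1: 5 mL + 120 mL = 125 mL total → factor 125/5 = 25
Step 2: 60 μL + 420 μL = 480 μL total → factor 480/60 = 8
Step 3: 100 μL + 9.9 mL = 10000 μL total → factor 10000/100 = 100
Step 4: unknown factor x
Product of known-step factors = 20000
Overall factor = 8.00 × 10^5 PFU/mL / (8.00 PFU/mL) = 1 × 10^5
x = 1 × 10^5 / 20000 = 5.00

5.00-fold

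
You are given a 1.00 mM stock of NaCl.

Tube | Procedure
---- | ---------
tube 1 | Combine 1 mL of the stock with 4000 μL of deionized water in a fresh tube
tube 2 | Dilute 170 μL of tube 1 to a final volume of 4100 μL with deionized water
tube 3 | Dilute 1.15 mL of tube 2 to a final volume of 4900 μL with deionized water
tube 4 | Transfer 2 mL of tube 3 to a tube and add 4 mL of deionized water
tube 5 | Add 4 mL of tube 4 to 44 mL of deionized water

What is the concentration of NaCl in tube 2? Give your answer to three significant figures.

0.00829 mM

Step 1: 1 mL + 4000 μL = 5 mL total → factor 5/1 = 5
Step 2: 170 μL brought to 4100 μL → factor 4100/170 = 24.118
Dilution factor through tube 2 = 5 × 24.118 = 120.59
[tube 2] = 1.00 mM / 120.59 = 0.00829 mM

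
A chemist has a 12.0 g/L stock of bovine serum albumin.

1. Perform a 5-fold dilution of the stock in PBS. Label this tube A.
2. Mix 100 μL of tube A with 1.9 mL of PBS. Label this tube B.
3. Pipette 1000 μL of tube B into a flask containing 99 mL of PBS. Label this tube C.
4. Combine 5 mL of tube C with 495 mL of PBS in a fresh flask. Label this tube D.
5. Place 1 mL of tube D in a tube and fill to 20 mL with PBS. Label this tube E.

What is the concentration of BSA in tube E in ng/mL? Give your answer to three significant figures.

0.600 ng/mL

Step 1: 5-fold → factor 5
Step 2: 100 μL + 1.9 mL = 2000 μL total → factor 2000/100 = 20
Step 3: 1000 μL + 99 mL = 1 × 10^5 μL total → factor 1 × 10^5/1000 = 100
Step 4: 5 mL + 495 mL = 500 mL total → factor 500/5 = 100
Step 5: 1 mL brought to 20 mL → factor 20/1 = 20
Overall dilution factor = 5 × 20 × 100 × 100 × 20 = 2 × 10^7
Final = 12.0 g/L / 2 × 10^7 = 6.000 × 10^-7 g/L = 0.600 ng/mL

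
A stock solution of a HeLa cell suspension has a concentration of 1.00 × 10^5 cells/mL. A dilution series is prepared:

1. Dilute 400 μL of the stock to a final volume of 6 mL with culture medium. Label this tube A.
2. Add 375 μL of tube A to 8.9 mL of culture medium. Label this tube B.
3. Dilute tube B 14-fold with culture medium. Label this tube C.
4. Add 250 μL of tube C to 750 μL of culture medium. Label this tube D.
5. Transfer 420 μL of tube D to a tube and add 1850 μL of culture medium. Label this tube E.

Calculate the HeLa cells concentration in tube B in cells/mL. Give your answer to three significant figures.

270 cells/mL

Step 1: 400 μL brought to 6 mL → factor 6000/400 = 15
Step 2: 375 μL + 8.9 mL = 9275 μL total → factor 9275/375 = 24.733
Dilution factor through tube B = 15 × 24.733 = 371
[tube B] = 1.00 × 10^5 cells/mL / 371 = 270 cells/mL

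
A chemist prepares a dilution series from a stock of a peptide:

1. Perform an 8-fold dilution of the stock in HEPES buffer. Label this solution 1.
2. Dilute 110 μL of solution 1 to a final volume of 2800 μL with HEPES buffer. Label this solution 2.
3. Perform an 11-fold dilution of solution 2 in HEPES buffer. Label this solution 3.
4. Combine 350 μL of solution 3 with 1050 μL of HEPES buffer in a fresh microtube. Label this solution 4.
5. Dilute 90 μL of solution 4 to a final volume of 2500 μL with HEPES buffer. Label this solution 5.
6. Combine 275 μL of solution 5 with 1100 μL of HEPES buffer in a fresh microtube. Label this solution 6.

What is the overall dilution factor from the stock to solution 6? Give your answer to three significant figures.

1.24 × 10^6

Step 1: 8-fold → factor 8
Step 2: 110 μL brought to 2800 μL → factor 2800/110 = 25.455
Step 3: 11-fold → factor 11
Step 4: 350 μL + 1050 μL = 1400 μL total → factor 1400/350 = 4
Step 5: 90 μL brought to 2500 μL → factor 2500/90 = 27.778
Step 6: 275 μL + 1100 μL = 1375 μL total → factor 1375/275 = 5
Overall dilution factor = 8 × 25.455 × 11 × 4 × 27.778 × 5 = 1.2444 × 10^6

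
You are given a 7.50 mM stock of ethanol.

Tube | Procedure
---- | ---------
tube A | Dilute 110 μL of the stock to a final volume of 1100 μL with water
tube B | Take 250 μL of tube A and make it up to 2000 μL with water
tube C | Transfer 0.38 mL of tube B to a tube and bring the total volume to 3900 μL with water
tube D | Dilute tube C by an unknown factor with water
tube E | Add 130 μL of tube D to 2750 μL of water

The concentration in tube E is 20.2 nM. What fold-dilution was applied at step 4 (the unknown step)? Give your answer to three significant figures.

Step 1: 110 μL brought to 1100 μL → factor 1100/110 = 10
Step 2: 250 μL brought to 2000 μL → factor 2000/250 = 8
Step 3: 0.38 mL brought to 3900 μL → factor 3.9/0.38 = 10.263
Step 4: unknown factor x
Step 5: 130 μL + 2750 μL = 2880 μL total → factor 2880/130 = 22.154
Product of known-step factors = 18189
Overall factor = 7.50 mM / (20.2 nM) = 3.7129 × 10^5
x = 3.7129 × 10^5 / 18189 = 20.4

20.4-fold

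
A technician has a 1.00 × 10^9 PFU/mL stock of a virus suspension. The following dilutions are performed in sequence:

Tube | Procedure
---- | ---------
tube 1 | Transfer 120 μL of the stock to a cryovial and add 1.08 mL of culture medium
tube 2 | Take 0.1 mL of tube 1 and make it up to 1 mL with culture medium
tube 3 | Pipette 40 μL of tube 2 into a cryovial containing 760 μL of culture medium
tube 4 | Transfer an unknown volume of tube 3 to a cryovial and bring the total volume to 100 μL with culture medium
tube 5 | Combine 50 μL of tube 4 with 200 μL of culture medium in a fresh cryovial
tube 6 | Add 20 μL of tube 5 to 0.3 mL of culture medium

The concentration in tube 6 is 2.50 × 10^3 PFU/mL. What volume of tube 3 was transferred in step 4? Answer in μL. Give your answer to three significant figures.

Step 1: 120 μL + 1.08 mL = 1200 μL total → factor 1200/120 = 10
Step 2: 0.1 mL brought to 1 mL → factor 1/0.1 = 10
Step 3: 40 μL + 760 μL = 800 μL total → factor 800/40 = 20
Step 4: v brought to 100 μL → factor = 100 μL/v
Step 5: 50 μL + 200 μL = 250 μL total → factor 250/50 = 5
Step 6: 20 μL + 0.3 mL = 320 μL total → factor 320/20 = 16
Product of known-step factors = 1.6 × 10^5
Overall factor = 1.00 × 10^9 PFU/mL / (2.50 × 10^3 PFU/mL) = 4 × 10^5
Step-4 factor = 4 × 10^5 / 1.6 × 10^5 = 2.5
v = 100 μL / 2.5 = 40.0 μL

40.0 μL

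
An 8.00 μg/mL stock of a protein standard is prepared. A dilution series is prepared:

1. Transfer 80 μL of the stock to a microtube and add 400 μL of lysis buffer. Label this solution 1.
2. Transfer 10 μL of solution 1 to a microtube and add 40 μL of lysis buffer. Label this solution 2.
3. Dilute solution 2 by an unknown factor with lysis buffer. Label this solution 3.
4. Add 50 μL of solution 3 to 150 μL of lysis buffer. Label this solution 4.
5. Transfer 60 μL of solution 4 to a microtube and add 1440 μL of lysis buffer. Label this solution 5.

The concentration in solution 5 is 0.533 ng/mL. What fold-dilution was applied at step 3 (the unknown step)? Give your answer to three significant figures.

5.00-fold

Step 1: 80 μL + 400 μL = 480 μL total → factor 480/80 = 6
Step 2: 10 μL + 40 μL = 50 μL total → factor 50/10 = 5
Step 3: unknown factor x
Step 4: 50 μL + 150 μL = 200 μL total → factor 200/50 = 4
Step 5: 60 μL + 1440 μL = 1500 μL total → factor 1500/60 = 25
Product of known-step factors = 3000
Overall factor = 8.00 μg/mL / (0.533 ng/mL) = 15009
x = 15009 / 3000 = 5.00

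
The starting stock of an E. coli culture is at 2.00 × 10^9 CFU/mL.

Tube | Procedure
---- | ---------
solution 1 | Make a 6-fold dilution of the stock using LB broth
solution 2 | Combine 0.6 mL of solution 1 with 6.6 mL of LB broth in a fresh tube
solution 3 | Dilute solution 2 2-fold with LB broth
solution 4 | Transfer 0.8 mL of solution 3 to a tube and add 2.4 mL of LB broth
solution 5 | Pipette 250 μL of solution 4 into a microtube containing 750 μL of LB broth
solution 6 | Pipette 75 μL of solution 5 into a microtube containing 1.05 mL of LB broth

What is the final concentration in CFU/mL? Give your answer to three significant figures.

5.79 × 10^4 CFU/mL

Step 1: 6-fold → factor 6
Step 2: 0.6 mL + 6.6 mL = 7.2 mL total → factor 7.2/0.6 = 12
Step 3: 2-fold → factor 2
Step 4: 0.8 mL + 2.4 mL = 3.2 mL total → factor 3.2/0.8 = 4
Step 5: 250 μL + 750 μL = 1000 μL total → factor 1000/250 = 4
Step 6: 75 μL + 1.05 mL = 1125 μL total → factor 1125/75 = 15
Overall dilution factor = 6 × 12 × 2 × 4 × 4 × 15 = 34560
Final = 2.00 × 10^9 CFU/mL / 34560 = 5.79 × 10^4 CFU/mL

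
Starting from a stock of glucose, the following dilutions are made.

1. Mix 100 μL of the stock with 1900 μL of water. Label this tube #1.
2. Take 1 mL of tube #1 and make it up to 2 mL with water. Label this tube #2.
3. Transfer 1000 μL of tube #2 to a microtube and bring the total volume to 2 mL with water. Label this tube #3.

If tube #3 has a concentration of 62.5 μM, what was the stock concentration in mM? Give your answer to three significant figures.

5.00 mM

Step 1: 100 μL + 1900 μL = 2000 μL total → factor 2000/100 = 20
Step 2: 1 mL brought to 2 mL → factor 2/1 = 2
Step 3: 1000 μL brought to 2 mL → factor 2000/1000 = 2
Overall dilution factor = 20 × 2 × 2 = 80
Stock = 62.5 μM × 80 = 5000 μM = 5.00 mM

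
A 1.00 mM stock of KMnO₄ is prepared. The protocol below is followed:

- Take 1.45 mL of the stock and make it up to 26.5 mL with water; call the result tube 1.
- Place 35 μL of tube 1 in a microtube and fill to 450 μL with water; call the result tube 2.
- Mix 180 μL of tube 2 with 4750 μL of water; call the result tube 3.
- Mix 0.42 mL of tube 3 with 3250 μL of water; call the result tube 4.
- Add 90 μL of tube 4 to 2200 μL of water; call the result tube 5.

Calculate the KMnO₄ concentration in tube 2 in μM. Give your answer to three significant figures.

Step 1: 1.45 mL brought to 26.5 mL → factor 26.5/1.45 = 18.276
Step 2: 35 μL brought to 450 μL → factor 450/35 = 12.857
Dilution factor through tube 2 = 18.276 × 12.857 = 234.98
[tube 2] = 1.00 mM / 234.98 = 0.004256 mM = 4.26 μM

4.26 μM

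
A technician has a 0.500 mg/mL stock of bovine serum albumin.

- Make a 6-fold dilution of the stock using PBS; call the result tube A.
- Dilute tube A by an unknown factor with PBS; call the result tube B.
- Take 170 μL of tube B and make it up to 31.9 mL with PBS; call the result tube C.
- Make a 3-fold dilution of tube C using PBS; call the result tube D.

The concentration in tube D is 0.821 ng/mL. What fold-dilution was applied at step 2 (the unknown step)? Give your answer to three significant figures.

Step 1: 6-fold → factor 6
Step 2: unknown factor x
Step 3: 170 μL brought to 31.9 mL → factor 31900/170 = 187.65
Step 4: 3-fold → factor 3
Product of known-step factors = 3377.6
Overall factor = 0.500 mg/mL / (0.821 ng/mL) = 6.0901 × 10^5
x = 6.0901 × 10^5 / 3377.6 = 180

180-fold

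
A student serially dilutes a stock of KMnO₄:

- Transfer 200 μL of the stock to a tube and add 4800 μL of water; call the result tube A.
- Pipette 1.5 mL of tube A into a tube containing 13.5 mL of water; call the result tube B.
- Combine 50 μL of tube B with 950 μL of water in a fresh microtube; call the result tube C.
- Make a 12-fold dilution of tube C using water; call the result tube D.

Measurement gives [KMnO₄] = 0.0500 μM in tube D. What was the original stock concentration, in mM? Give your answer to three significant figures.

Step 1: 200 μL + 4800 μL = 5000 μL total → factor 5000/200 = 25
Step 2: 1.5 mL + 13.5 mL = 15 mL total → factor 15/1.5 = 10
Step 3: 50 μL + 950 μL = 1000 μL total → factor 1000/50 = 20
Step 4: 12-fold → factor 12
Overall dilution factor = 25 × 10 × 20 × 12 = 60000
Stock = 0.0500 μM × 60000 = 3000 μM = 3.00 mM

3.00 mM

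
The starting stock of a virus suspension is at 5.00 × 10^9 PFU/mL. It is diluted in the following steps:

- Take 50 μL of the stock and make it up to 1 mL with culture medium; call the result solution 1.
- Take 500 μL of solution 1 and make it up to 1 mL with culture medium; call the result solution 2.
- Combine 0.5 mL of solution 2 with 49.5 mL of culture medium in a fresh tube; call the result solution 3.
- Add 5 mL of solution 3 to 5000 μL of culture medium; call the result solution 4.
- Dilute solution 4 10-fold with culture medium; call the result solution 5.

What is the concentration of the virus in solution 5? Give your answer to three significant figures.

6.25 × 10^4 PFU/mL

Step 1: 50 μL brought to 1 mL → factor 1000/50 = 20
Step 2: 500 μL brought to 1 mL → factor 1000/500 = 2
Step 3: 0.5 mL + 49.5 mL = 50 mL total → factor 50/0.5 = 100
Step 4: 5 mL + 5000 μL = 10 mL total → factor 10/5 = 2
Step 5: 10-fold → factor 10
Overall dilution factor = 20 × 2 × 100 × 2 × 10 = 80000
Final = 5.00 × 10^9 PFU/mL / 80000 = 6.25 × 10^4 PFU/mL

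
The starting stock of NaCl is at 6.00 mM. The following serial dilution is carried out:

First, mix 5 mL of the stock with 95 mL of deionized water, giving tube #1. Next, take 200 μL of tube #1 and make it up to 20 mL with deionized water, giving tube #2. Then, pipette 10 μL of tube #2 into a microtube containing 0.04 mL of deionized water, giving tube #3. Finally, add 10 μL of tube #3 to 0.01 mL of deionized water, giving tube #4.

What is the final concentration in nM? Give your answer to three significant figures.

300 nM

Step 1: 5 mL + 95 mL = 100 mL total → factor 100/5 = 20
Step 2: 200 μL brought to 20 mL → factor 20000/200 = 100
Step 3: 10 μL + 0.04 mL = 50 μL total → factor 50/10 = 5
Step 4: 10 μL + 0.01 mL = 20 μL total → factor 20/10 = 2
Overall dilution factor = 20 × 100 × 5 × 2 = 20000
Final = 6.00 mM / 20000 = 0.0003000 mM = 300 nM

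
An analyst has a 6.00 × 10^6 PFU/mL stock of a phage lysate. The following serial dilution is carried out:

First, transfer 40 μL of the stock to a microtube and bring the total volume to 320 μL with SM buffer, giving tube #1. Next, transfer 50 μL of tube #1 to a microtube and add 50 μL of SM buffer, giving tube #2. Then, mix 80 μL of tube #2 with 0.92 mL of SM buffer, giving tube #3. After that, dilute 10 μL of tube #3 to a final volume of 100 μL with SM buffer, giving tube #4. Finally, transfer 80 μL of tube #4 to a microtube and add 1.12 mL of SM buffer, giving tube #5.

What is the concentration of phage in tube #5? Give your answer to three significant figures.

Step 1: 40 μL brought to 320 μL → factor 320/40 = 8
Step 2: 50 μL + 50 μL = 100 μL total → factor 100/50 = 2
Step 3: 80 μL + 0.92 mL = 1000 μL total → factor 1000/80 = 12.5
Step 4: 10 μL brought to 100 μL → factor 100/10 = 10
Step 5: 80 μL + 1.12 mL = 1200 μL total → factor 1200/80 = 15
Overall dilution factor = 8 × 2 × 12.5 × 10 × 15 = 30000
Final = 6.00 × 10^6 PFU/mL / 30000 = 200 PFU/mL

200 PFU/mL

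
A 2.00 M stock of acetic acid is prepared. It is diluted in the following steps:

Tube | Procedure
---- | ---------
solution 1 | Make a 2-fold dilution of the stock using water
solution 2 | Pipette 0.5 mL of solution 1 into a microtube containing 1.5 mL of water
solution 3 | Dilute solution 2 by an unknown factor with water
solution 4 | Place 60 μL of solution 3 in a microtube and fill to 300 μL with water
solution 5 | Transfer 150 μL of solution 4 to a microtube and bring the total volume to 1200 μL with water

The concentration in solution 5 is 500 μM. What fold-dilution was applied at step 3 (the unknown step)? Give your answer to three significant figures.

12.5-fold

Step 1: 2-fold → factor 2
Step 2: 0.5 mL + 1.5 mL = 2 mL total → factor 2/0.5 = 4
Step 3: unknown factor x
Step 4: 60 μL brought to 300 μL → factor 300/60 = 5
Step 5: 150 μL brought to 1200 μL → factor 1200/150 = 8
Product of known-step factors = 320
Overall factor = 2.00 M / (500 μM) = 4000
x = 4000 / 320 = 12.5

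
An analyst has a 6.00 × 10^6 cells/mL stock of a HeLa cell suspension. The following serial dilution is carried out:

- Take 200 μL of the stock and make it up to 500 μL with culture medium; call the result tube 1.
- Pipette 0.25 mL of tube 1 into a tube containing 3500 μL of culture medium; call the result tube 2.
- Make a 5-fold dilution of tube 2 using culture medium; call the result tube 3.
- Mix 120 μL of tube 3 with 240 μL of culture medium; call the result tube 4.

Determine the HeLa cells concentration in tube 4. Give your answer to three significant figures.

1.07 × 10^4 cells/mL

Step 1: 200 μL brought to 500 μL → factor 500/200 = 2.5
Step 2: 0.25 mL + 3500 μL = 3.75 mL total → factor 3.75/0.25 = 15
Step 3: 5-fold → factor 5
Step 4: 120 μL + 240 μL = 360 μL total → factor 360/120 = 3
Overall dilution factor = 2.5 × 15 × 5 × 3 = 562.5
Final = 6.00 × 10^6 cells/mL / 562.5 = 1.07 × 10^4 cells/mL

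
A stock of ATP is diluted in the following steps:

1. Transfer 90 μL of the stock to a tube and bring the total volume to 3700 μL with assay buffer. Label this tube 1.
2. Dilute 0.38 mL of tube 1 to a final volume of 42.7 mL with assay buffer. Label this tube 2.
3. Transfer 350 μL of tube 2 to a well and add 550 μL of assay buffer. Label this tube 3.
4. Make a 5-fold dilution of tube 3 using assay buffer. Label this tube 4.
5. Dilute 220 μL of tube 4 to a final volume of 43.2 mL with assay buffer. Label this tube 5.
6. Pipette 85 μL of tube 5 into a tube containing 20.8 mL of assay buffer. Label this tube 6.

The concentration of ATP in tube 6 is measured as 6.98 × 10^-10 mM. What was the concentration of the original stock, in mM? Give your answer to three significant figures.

Step 1: 90 μL brought to 3700 μL → factor 3700/90 = 41.111
Step 2: 0.38 mL brought to 42.7 mL → factor 42.7/0.38 = 112.37
Step 3: 350 μL + 550 μL = 900 μL total → factor 900/350 = 2.5714
Step 4: 5-fold → factor 5
Step 5: 220 μL brought to 43.2 mL → factor 43200/220 = 196.36
Step 6: 85 μL + 20.8 mL = 20885 μL total → factor 20885/85 = 245.71
Overall dilution factor = 41.111 × 112.37 × 2.5714 × 5 × 196.36 × 245.71 = 2.8657 × 10^9
Stock = 6.98 × 10^-10 mM × 2.8657 × 10^9 = 2.00 mM

2.00 mM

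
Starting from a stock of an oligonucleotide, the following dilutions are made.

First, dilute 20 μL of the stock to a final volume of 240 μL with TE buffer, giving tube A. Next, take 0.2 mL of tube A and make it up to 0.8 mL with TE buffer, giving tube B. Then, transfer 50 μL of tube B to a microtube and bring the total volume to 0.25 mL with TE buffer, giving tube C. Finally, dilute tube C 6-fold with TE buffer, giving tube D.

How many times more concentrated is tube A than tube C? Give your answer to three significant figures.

20.0

Step 1: 20 μL brought to 240 μL → factor 240/20 = 12
Step 2: 0.2 mL brought to 0.8 mL → factor 0.8/0.2 = 4
Step 3: 50 μL brought to 0.25 mL → factor 250/50 = 5
Dilution factor to tube A = 12; to tube C = 240
[tube A]/[tube C] = (factor to tube C)/(factor to tube A) = 240/12 = 20.0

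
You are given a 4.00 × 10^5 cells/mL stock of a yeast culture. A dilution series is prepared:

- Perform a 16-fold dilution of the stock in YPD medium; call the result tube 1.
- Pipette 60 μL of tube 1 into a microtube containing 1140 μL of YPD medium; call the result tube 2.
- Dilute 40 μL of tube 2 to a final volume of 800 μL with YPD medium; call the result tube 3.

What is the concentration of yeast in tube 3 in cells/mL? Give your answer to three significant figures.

62.5 cells/mL

Step 1: 16-fold → factor 16
Step 2: 60 μL + 1140 μL = 1200 μL total → factor 1200/60 = 20
Step 3: 40 μL brought to 800 μL → factor 800/40 = 20
Dilution factor through tube 3 = 16 × 20 × 20 = 6400
[tube 3] = 4.00 × 10^5 cells/mL / 6400 = 62.5 cells/mL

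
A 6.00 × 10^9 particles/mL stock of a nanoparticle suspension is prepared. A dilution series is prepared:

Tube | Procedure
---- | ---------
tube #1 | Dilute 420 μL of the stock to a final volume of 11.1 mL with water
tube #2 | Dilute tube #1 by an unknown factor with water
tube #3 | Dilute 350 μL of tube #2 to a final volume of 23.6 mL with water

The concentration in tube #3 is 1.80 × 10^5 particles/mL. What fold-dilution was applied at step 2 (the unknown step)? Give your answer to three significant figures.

Step 1: 420 μL brought to 11.1 mL → factor 11100/420 = 26.429
Step 2: unknown factor x
Step 3: 350 μL brought to 23.6 mL → factor 23600/350 = 67.429
Product of known-step factors = 1782
Overall factor = 6.00 × 10^9 particles/mL / (1.80 × 10^5 particles/mL) = 33333
x = 33333 / 1782 = 18.7

18.7-fold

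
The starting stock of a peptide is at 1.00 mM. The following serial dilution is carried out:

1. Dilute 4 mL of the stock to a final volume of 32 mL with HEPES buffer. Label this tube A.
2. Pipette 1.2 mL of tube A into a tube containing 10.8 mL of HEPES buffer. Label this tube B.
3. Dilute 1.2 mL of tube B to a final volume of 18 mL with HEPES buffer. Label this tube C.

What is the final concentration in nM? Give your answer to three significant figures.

833 nM

Step 1: 4 mL brought to 32 mL → factor 32/4 = 8
Step 2: 1.2 mL + 10.8 mL = 12 mL total → factor 12/1.2 = 10
Step 3: 1.2 mL brought to 18 mL → factor 18/1.2 = 15
Overall dilution factor = 8 × 10 × 15 = 1200
Final = 1.00 mM / 1200 = 0.0008333 mM = 833 nM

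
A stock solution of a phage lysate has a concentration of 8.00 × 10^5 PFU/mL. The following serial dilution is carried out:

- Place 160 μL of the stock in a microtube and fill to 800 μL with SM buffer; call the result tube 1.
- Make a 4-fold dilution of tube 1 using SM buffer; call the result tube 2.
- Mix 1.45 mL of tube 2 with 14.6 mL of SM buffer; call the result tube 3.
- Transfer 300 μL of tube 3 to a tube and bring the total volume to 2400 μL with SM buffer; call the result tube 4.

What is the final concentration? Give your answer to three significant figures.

452 PFU/mL

Step 1: 160 μL brought to 800 μL → factor 800/160 = 5
Step 2: 4-fold → factor 4
Step 3: 1.45 mL + 14.6 mL = 16.05 mL total → factor 16.05/1.45 = 11.069
Step 4: 300 μL brought to 2400 μL → factor 2400/300 = 8
Overall dilution factor = 5 × 4 × 11.069 × 8 = 1771
Final = 8.00 × 10^5 PFU/mL / 1771 = 452 PFU/mL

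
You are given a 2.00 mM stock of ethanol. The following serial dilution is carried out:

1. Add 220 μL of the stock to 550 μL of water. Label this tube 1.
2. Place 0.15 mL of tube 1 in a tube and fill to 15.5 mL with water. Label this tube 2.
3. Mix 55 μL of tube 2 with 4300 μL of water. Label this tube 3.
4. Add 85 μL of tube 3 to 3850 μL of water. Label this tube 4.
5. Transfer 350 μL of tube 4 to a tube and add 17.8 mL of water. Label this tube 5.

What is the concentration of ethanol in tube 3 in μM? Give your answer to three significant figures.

Step 1: 220 μL + 550 μL = 770 μL total → factor 770/220 = 3.5
Step 2: 0.15 mL brought to 15.5 mL → factor 15.5/0.15 = 103.33
Step 3: 55 μL + 4300 μL = 4355 μL total → factor 4355/55 = 79.182
Dilution factor through tube 3 = 3.5 × 103.33 × 79.182 = 28637
[tube 3] = 2.00 mM / 28637 = 6.984 × 10^-5 mM = 0.0698 μM

0.0698 μM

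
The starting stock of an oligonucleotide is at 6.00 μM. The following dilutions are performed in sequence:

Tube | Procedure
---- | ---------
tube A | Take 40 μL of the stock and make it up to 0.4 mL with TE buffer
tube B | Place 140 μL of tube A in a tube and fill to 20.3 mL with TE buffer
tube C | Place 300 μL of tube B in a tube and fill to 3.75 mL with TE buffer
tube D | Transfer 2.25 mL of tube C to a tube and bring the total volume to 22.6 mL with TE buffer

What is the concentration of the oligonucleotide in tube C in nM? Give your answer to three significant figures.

Step 1: 40 μL brought to 0.4 mL → factor 400/40 = 10
Step 2: 140 μL brought to 20.3 mL → factor 20300/140 = 145
Step 3: 300 μL brought to 3.75 mL → factor 3750/300 = 12.5
Dilution factor through tube C = 10 × 145 × 12.5 = 18125
[tube C] = 6.00 μM / 18125 = 0.0003310 μM = 0.331 nM

0.331 nM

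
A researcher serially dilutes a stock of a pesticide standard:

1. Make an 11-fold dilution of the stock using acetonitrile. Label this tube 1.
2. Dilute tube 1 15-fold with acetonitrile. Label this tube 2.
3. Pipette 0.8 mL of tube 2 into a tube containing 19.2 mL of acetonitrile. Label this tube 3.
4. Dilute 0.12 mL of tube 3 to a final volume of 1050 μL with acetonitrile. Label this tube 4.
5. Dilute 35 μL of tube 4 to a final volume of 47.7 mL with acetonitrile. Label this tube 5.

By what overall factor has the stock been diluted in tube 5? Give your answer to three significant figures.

4.92 × 10^7

Step 1: 11-fold → factor 11
Step 2: 15-fold → factor 15
Step 3: 0.8 mL + 19.2 mL = 20 mL total → factor 20/0.8 = 25
Step 4: 0.12 mL brought to 1050 μL → factor 1.05/0.12 = 8.75
Step 5: 35 μL brought to 47.7 mL → factor 47700/35 = 1362.9
Overall dilution factor = 11 × 15 × 25 × 8.75 × 1362.9 = 4.9191 × 10^7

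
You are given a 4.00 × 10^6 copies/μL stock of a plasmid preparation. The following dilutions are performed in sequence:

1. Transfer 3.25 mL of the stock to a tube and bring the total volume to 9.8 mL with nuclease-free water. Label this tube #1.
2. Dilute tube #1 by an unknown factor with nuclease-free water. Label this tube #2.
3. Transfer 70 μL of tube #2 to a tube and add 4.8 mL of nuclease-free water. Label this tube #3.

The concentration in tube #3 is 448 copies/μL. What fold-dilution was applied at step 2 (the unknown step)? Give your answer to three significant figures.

42.6-fold

Step 1: 3.25 mL brought to 9.8 mL → factor 9.8/3.25 = 3.0154
Step 2: unknown factor x
Step 3: 70 μL + 4.8 mL = 4870 μL total → factor 4870/70 = 69.571
Product of known-step factors = 209.78
Overall factor = 4.00 × 10^6 copies/μL / (448 copies/μL) = 8928.6
x = 8928.6 / 209.78 = 42.6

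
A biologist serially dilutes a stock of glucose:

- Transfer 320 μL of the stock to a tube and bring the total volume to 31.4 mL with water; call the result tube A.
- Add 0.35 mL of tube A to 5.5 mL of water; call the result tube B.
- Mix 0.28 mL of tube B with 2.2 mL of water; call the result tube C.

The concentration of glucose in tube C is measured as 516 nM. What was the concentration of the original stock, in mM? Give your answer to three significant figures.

Step 1: 320 μL brought to 31.4 mL → factor 31400/320 = 98.125
Step 2: 0.35 mL + 5.5 mL = 5.85 mL total → factor 5.85/0.35 = 16.714
Step 3: 0.28 mL + 2.2 mL = 2.48 mL total → factor 2.48/0.28 = 8.8571
Overall dilution factor = 98.125 × 16.714 × 8.8571 = 14527
Stock = 516 nM × 14527 = 7.496 × 10^6 nM = 7.50 mM

7.50 mM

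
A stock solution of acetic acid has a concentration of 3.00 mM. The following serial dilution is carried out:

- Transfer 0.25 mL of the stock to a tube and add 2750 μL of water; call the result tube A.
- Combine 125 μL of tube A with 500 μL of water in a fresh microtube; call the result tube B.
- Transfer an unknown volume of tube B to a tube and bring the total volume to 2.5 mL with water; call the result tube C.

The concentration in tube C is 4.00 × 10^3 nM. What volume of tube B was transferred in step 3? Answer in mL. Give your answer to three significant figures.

0.200 mL

Step 1: 0.25 mL + 2750 μL = 3 mL total → factor 3/0.25 = 12
Step 2: 125 μL + 500 μL = 625 μL total → factor 625/125 = 5
Step 3: v brought to 2.5 mL → factor = 2.5 mL/v
Product of known-step factors = 60
Overall factor = 3.00 mM / (4.00 × 10^3 nM) = 750
Step-3 factor = 750 / 60 = 12.5
v = 2.5 mL / 12.5 = 0.200 mL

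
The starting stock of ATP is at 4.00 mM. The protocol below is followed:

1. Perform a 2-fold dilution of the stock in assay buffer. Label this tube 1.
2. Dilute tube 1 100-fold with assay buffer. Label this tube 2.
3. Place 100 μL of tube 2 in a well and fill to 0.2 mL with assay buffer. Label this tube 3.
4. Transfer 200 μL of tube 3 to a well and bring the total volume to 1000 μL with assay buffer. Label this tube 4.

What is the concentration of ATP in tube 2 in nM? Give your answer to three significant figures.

Step 1: 2-fold → factor 2
Step 2: 100-fold → factor 100
Dilution factor through tube 2 = 2 × 100 = 200
[tube 2] = 4.00 mM / 200 = 0.02000 mM = 2.00 × 10^4 nM

2.00 × 10^4 nM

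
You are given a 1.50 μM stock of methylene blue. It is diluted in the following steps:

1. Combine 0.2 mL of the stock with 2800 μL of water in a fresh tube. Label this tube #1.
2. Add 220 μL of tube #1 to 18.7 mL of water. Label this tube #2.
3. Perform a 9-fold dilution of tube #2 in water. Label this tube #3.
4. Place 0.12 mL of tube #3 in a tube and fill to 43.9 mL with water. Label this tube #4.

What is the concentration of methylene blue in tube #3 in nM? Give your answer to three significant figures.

0.129 nM

Step 1: 0.2 mL + 2800 μL = 3 mL total → factor 3/0.2 = 15
Step 2: 220 μL + 18.7 mL = 18920 μL total → factor 18920/220 = 86
Step 3: 9-fold → factor 9
Dilution factor through tube #3 = 15 × 86 × 9 = 11610
[tube #3] = 1.50 μM / 11610 = 0.0001292 μM = 0.129 nM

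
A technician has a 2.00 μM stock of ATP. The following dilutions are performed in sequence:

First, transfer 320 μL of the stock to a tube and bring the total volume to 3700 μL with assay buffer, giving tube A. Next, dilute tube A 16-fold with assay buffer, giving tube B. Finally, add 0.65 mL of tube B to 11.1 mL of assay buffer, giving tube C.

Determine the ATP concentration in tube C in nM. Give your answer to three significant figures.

0.598 nM

Step 1: 320 μL brought to 3700 μL → factor 3700/320 = 11.562
Step 2: 16-fold → factor 16
Step 3: 0.65 mL + 11.1 mL = 11.75 mL total → factor 11.75/0.65 = 18.077
Overall dilution factor = 11.562 × 16 × 18.077 = 3344.2
Final = 2.00 μM / 3344.2 = 0.0005980 μM = 0.598 nM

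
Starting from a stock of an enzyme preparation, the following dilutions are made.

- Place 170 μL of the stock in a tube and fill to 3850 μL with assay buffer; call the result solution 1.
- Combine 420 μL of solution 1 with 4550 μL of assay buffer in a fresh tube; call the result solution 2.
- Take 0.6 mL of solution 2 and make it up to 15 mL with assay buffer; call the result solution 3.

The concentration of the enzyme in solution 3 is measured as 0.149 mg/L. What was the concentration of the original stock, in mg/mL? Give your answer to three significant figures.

0.998 mg/mL

Step 1: 170 μL brought to 3850 μL → factor 3850/170 = 22.647
Step 2: 420 μL + 4550 μL = 4970 μL total → factor 4970/420 = 11.833
Step 3: 0.6 mL brought to 15 mL → factor 15/0.6 = 25
Overall dilution factor = 22.647 × 11.833 × 25 = 6699.8
Stock = 0.149 mg/L × 6699.8 = 998.3 mg/L = 0.998 mg/mL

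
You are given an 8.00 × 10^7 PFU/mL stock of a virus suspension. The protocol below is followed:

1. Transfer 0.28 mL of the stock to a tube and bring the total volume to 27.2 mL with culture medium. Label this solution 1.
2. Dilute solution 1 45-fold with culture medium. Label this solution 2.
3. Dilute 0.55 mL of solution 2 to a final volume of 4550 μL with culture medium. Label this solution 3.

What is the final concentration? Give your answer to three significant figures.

Step 1: 0.28 mL brought to 27.2 mL → factor 27.2/0.28 = 97.143
Step 2: 45-fold → factor 45
Step 3: 0.55 mL brought to 4550 μL → factor 4.55/0.55 = 8.2727
Overall dilution factor = 97.143 × 45 × 8.2727 = 36164
Final = 8.00 × 10^7 PFU/mL / 36164 = 2.21 × 10^3 PFU/mL

2.21 × 10^3 PFU/mL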